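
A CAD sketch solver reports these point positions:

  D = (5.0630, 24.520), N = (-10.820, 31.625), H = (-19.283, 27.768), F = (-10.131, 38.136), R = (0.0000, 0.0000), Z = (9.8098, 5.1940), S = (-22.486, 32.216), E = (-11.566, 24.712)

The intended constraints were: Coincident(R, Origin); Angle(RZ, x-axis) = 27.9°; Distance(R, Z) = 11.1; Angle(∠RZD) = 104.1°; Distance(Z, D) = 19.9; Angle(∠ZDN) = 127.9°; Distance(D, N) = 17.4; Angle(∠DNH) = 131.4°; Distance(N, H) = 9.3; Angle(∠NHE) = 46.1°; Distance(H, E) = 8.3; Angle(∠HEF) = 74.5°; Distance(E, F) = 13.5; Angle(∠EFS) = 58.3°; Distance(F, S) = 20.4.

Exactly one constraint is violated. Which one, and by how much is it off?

Distance(F, S) = 20.4 — off by 6.70.

R = (0.00, 0.00) ✓; RZ at 27.90° ✓; |RZ| = 11.10 ✓; ∠RZD = 104.1° ✓; |ZD| = 19.90 ✓; ∠ZDN = 127.9° ✓; |DN| = 17.40 ✓; ∠DNH = 131.4° ✓; |NH| = 9.300 ✓; ∠NHE = 46.11° ✓; |HE| = 8.300 ✓; ∠HEF = 74.50° ✓; |EF| = 13.50 ✓; ∠EFS = 58.30° ✓; |FS| = 13.70 ✗.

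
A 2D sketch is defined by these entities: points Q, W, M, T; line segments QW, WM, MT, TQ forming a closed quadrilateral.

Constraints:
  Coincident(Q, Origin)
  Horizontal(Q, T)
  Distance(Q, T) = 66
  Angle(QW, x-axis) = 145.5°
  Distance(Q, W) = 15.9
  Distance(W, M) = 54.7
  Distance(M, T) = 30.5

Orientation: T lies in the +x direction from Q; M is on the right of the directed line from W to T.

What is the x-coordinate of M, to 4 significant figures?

37.68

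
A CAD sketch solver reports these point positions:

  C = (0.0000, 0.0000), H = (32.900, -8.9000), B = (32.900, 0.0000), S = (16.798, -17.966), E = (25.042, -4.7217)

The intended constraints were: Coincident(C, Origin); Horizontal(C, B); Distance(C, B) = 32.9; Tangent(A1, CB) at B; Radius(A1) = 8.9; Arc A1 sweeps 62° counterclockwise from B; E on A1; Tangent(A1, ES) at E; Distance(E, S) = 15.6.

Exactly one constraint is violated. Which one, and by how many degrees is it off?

Tangent(A1, ES) at E — off by 3.90°.

C = (0.00, 0.00) ✓; C.y = 0.00, B.y = 0.00 ✓; |CB| = 32.90 ✓; ∠(HB, BC) = 90.00° ✓; |HB| = 8.900 ✓; bearing(H→E) − bearing(H→B) = 62.00° ✓; |HE| = 8.900 ✓; ∠(HE, ES) = 93.90° ✗; |ES| = 15.60 ✓.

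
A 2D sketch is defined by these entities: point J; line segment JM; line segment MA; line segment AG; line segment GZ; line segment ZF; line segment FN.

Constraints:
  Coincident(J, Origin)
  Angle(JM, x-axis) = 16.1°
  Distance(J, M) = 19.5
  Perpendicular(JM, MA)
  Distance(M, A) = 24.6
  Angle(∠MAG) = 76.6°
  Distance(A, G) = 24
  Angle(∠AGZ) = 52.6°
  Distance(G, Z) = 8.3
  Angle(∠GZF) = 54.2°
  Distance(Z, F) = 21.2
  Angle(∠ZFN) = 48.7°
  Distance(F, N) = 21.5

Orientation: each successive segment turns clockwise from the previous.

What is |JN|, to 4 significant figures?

25.40

J is at the origin; JM runs at 16.1° with length 19.5, so M = (18.74, 5.408). JM ⟂ MA, so MA runs at -73.90°; with |MA| = 24.6, A = (25.56, -18.23). ∠MAG = 76.6° gives AG at -177.3° from the x-axis; with |AG| = 24.0, G = (1.584, -19.36). ∠AGZ = 52.6° gives GZ at 55.30° from the x-axis; with |GZ| = 8.3, Z = (6.309, -12.53). ∠GZF = 54.2° gives ZF at -70.50° from the x-axis; with |ZF| = 21.2, F = (13.39, -32.52). ∠ZFN = 48.7° gives FN at 158.2° from the x-axis; with |FN| = 21.5, N = (-6.577, -24.53). Then |JN| = |N − J| = 25.40.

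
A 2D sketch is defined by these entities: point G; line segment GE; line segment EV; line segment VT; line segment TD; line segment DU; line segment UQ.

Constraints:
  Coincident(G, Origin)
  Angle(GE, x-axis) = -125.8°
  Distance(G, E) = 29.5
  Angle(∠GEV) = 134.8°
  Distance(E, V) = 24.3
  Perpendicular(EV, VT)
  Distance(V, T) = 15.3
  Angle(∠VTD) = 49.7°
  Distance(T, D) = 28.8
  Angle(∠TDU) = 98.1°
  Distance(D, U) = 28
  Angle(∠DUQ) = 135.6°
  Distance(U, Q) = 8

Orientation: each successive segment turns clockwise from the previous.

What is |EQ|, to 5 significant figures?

38.219

∠TDU = 98.1° gives DU at -113.20° from the x-axis; with |DU| = 28.0, U = (-30.072, -53.314). ∠DUQ = 135.6° gives UQ at -157.60° from the x-axis; with |UQ| = 8.0, Q = (-37.469, -56.363). Then |EQ| = |Q − E| = 38.219.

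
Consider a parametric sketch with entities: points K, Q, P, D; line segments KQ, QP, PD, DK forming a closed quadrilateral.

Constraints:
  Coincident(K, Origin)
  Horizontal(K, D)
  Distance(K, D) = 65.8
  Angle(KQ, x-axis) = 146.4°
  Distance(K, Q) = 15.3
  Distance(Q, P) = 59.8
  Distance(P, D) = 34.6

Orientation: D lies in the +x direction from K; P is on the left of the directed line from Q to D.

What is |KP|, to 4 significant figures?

51.71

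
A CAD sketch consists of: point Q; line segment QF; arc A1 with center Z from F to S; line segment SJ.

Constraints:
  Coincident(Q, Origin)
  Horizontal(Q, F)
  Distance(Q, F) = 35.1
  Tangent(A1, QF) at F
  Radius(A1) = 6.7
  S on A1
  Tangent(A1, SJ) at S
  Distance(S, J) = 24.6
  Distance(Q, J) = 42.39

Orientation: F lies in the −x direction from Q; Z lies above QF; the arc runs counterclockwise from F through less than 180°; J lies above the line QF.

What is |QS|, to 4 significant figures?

29.19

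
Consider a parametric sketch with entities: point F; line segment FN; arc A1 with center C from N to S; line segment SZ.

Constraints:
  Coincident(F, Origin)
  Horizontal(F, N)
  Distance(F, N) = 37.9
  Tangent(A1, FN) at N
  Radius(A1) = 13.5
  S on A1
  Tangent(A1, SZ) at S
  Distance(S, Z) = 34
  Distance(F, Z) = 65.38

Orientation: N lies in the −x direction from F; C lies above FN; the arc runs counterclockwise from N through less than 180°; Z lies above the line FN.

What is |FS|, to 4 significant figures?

32.83

Checks: |CS| = 13.50 ✓; ∠(CS, SZ) = 90.00° ✓; |SZ| = 34.00 ✓; |FZ| = 65.38 ✓.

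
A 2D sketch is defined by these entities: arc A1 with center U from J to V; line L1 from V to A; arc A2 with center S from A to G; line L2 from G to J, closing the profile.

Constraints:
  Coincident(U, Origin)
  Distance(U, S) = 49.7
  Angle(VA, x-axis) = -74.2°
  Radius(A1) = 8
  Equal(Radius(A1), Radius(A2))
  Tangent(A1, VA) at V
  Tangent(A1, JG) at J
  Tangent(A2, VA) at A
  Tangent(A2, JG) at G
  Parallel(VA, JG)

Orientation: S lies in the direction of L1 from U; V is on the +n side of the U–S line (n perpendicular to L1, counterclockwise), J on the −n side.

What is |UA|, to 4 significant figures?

50.34

The slot axis is L1's direction at -74.2°, so u = (cos -74.2°, sin -74.2°) = (0.2723, -0.9622) and n = (−sin -74.2°, cos -74.2°) = (0.9622, 0.2723). U is at the origin and S lies 49.7 along u from U, so S = 49.7·u = (13.53, -47.82). Tangency of A1 to both parallel lines with radius 8.0 puts V and J at U ± 8.0·n: V = (7.698, 2.178), J = (-7.698, -2.178). Equal radii place A and G the same way about S: A = S + 8.0·n = (21.23, -45.64), G = S − 8.0·n = (5.835, -50.00). Then |UA| = |A − U| = 50.34.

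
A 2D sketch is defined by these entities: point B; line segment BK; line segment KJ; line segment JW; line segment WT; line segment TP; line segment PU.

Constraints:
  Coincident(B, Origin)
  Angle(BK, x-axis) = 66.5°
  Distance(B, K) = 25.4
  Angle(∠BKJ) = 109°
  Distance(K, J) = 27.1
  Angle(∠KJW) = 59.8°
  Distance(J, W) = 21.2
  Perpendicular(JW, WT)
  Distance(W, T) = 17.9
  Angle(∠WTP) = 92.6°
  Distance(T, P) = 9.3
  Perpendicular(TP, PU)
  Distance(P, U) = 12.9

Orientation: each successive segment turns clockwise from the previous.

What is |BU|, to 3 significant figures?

30.2

B is at the origin; BK runs at 66.5° with length 25.4, so K = (10.1, 23.3). ∠BKJ = 109.0° gives KJ at -4.50° from the x-axis; with |KJ| = 27.1, J = (37.1, 21.2). ∠KJW = 59.8° gives JW at -125° from the x-axis; with |JW| = 21.2, W = (25.1, 3.74). The perpendicularity gives WT at right angles to JW, so WT runs at 145°; with |WT| = 17.9, T = (10.4, 13.9). ∠WTP = 92.6° gives TP at 57.9° from the x-axis; with |TP| = 9.3, P = (15.3, 21.8). The perpendicularity gives PU at right angles to TP, so PU runs at -32.1°; with |PU| = 12.9, U = (26.2, 15.0). Then |BU| = |U − B| = 30.2.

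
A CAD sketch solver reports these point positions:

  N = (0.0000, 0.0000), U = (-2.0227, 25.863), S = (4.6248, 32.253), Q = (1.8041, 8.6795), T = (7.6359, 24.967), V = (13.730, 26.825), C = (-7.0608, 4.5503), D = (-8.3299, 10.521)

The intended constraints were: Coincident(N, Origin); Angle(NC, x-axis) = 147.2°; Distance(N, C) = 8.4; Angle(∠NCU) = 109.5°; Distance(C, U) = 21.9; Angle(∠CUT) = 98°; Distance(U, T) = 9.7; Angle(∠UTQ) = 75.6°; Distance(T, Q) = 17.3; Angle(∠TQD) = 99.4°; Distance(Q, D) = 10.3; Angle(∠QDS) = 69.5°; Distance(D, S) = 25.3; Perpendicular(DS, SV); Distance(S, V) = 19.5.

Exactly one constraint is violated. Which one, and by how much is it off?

Distance(S, V) = 19.5 — off by 8.90.

N = (0.00, 0.00) ✓; NC at 147.2° ✓; |NC| = 8.400 ✓; ∠NCU = 109.5° ✓; |CU| = 21.90 ✓; ∠CUT = 98.00° ✓; |UT| = 9.700 ✓; ∠UTQ = 75.60° ✓; |TQ| = 17.30 ✓; ∠TQD = 99.40° ✓; |QD| = 10.30 ✓; ∠QDS = 69.50° ✓; |DS| = 25.30 ✓; ∠(DS, SV) = 90.00° ✓; |SV| = 10.60 ✗.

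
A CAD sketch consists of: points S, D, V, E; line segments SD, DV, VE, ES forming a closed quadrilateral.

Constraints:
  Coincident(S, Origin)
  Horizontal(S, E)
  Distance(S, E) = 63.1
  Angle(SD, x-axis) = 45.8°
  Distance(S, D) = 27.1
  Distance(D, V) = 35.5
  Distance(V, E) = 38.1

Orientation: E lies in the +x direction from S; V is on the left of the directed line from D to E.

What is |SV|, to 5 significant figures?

61.830

S is at the origin; SE is horizontal with |SE| = 63.1 and E in +x, so E = (63.1, 0). SD runs at 45.8° with |SD| = 27.1, so D = (18.893, 19.428). V is determined by |DV| = 35.5 and |VE| = 38.1 together: it lies at the intersection of circle(D, 35.5) and circle(E, 38.1). With |DE| = 48.288, the foot of the radical line on DE is 22.162 from D and the perpendicular offset is √(35.5² − 22.162²) = 27.732. Taking the left-of-DE solution: V = (50.341, 35.900).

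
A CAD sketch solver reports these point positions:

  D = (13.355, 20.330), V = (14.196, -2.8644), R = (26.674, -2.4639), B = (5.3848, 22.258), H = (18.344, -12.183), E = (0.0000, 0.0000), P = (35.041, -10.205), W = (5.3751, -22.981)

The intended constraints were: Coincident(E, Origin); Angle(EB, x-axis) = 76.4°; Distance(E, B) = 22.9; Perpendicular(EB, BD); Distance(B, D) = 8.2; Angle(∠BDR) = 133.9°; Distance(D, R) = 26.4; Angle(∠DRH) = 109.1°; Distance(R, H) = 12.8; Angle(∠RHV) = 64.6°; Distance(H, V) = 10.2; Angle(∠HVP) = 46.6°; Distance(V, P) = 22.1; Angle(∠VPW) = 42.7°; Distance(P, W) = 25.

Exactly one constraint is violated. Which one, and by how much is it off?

Distance(P, W) = 25 — off by 7.30.

E = (0.00, 0.00) ✓; EB at 76.40° ✓; |EB| = 22.90 ✓; ∠(EB, BD) = 90.00° ✓; |BD| = 8.200 ✓; ∠BDR = 133.9° ✓; |DR| = 26.40 ✓; ∠DRH = 109.1° ✓; |RH| = 12.80 ✓; ∠RHV = 64.59° ✓; |HV| = 10.20 ✓; ∠HVP = 46.60° ✓; |VP| = 22.10 ✓; ∠VPW = 42.70° ✓; |PW| = 32.30 ✗.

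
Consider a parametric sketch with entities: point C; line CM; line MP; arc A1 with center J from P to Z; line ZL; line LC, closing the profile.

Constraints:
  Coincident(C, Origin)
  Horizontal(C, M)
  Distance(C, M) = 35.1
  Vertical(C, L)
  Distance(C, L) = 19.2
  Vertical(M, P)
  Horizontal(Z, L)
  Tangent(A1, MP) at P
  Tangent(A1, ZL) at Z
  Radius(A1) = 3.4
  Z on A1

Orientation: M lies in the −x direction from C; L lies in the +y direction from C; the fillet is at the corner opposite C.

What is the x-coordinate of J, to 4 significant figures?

-31.70

C and L share the same x with |CL| = 19.2 and L on the +y side, so L = (0.000, 19.20). The virtual corner opposite C is at (-35.10, 19.20). Tangency of A1 to MP means the radius JP is perpendicular to MP and since A1 is tangent to ZL there, JZ ⟂ ZL, with radius 3.4, so the center J sits 3.4 in from both sides at J = (-31.70, 15.80). So J.x = -31.70.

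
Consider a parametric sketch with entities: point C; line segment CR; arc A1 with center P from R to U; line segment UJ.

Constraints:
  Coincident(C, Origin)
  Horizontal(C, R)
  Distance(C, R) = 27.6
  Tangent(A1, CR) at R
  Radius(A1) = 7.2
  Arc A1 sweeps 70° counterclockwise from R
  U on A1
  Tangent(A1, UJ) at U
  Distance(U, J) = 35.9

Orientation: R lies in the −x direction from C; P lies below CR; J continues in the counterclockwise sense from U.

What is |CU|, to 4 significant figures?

34.69

C is at the origin; CR is horizontal with |CR| = 27.6 and R on the −x side, so R = (-27.60, 0.000). A1 meets CR tangentially, so PR is at right angles to CR, so P = R + (0, -7.2) = (-27.60, -7.200). On A1, R sits at bearing 90° from P; a 70° counterclockwise sweep puts U at bearing 160°, so U = P + 7.2·(cos 160°, sin 160°) = (-34.37, -4.737). Then |CU| = |U − C| = 34.69.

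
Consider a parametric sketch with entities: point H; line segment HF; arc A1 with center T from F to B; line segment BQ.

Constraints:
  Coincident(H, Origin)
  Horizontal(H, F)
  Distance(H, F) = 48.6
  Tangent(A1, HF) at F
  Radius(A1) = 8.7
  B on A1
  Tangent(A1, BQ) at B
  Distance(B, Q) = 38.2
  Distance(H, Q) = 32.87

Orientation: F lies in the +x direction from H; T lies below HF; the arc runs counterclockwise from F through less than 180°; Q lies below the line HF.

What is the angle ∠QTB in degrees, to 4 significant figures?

77.17°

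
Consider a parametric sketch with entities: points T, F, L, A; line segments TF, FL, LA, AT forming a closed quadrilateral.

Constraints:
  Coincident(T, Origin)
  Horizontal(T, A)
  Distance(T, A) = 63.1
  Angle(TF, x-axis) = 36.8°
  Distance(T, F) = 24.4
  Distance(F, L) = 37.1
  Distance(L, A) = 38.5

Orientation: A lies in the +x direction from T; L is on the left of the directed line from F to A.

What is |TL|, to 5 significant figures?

61.496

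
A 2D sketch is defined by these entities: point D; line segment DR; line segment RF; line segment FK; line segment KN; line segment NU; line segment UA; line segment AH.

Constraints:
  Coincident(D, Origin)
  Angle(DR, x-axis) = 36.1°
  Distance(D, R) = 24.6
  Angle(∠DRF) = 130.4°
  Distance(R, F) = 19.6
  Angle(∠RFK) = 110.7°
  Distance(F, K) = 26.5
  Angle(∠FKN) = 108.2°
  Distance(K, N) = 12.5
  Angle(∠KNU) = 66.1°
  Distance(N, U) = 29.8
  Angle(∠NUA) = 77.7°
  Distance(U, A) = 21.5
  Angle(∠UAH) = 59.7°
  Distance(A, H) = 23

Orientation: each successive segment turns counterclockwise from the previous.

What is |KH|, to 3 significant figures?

6.80

∠NUA = 77.7° gives UA at 83.0° from the x-axis; with |UA| = 21.5, A = (19.5, 47.6). ∠UAH = 59.7° gives AH at -157° from the x-axis; with |AH| = 23.0, H = (-1.61, 38.5). Then |KH| = |H − K| = 6.80.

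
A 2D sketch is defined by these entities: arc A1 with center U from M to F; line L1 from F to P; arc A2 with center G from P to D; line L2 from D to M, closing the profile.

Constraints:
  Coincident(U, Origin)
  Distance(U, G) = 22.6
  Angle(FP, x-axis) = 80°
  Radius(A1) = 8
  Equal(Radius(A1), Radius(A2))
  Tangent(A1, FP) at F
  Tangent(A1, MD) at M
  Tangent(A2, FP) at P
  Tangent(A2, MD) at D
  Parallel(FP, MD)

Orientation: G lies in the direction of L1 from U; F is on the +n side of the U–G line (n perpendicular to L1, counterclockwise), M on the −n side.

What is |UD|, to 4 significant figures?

23.97

Tangency of A1 to both parallel lines with radius 8.0 puts F and M at U ± 8.0·n: F = (-7.878, 1.389), M = (7.878, -1.389). Equal radii place P and D the same way about G: P = G + 8.0·n = (-3.954, 23.65), D = G − 8.0·n = (11.80, 20.87). Then |UD| = |D − U| = 23.97.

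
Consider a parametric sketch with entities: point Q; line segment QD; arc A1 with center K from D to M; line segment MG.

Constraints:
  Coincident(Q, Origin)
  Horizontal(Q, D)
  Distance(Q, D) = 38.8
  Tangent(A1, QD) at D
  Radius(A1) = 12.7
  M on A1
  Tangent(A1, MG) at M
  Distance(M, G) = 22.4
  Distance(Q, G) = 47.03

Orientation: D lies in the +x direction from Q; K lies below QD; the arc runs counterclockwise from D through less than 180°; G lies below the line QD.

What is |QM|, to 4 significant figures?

29.98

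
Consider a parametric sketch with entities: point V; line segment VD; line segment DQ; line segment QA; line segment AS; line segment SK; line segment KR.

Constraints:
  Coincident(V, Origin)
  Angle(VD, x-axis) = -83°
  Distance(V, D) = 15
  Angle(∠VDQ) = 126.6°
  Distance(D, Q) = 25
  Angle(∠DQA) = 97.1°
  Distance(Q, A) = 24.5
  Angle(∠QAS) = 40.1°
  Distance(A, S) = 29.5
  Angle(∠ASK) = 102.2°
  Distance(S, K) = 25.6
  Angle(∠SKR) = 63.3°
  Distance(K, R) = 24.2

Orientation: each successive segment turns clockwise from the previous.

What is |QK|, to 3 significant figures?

18.6

V is at the origin; VD runs at -83.0° with length 15.0, so D = (1.83, -14.9). ∠VDQ = 126.6° gives DQ at -136° from the x-axis; with |DQ| = 25.0, Q = (-16.3, -32.1). ∠DQA = 97.1° gives QA at 141° from the x-axis; with |QA| = 24.5, A = (-35.2, -16.6). ∠QAS = 40.1° gives AS at 0.800° from the x-axis; with |AS| = 29.5, S = (-5.74, -16.2). ∠ASK = 102.2° gives SK at -77.0° from the x-axis; with |SK| = 25.6, K = (0.0205, -41.1). Then |QK| = |K − Q| = 18.6.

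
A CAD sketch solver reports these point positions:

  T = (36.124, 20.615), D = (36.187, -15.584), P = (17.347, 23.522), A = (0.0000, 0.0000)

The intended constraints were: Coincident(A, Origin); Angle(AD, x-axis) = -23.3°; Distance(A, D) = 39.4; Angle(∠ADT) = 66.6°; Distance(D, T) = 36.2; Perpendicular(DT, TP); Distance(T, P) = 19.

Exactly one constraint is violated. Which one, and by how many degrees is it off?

Perpendicular(DT, TP) — off by 8.90°.

A = (0.00, 0.00) ✓; AD at -23.30° ✓; |AD| = 39.40 ✓; ∠ADT = 66.60° ✓; |DT| = 36.20 ✓; ∠(DT, TP) = 81.10° ✗; |TP| = 19.00 ✓.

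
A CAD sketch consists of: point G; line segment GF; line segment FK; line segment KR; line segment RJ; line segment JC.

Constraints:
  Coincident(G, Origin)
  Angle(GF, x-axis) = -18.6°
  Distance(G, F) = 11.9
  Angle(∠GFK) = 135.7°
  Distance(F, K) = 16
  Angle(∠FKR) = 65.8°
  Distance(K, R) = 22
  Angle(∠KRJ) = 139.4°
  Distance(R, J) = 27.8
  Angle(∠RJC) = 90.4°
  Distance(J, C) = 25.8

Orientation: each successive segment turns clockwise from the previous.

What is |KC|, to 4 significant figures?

46.14

G is at the origin; GF runs at -18.6° with length 11.9, so F = (11.28, -3.796). ∠GFK = 135.7° gives FK at -62.90° from the x-axis; with |FK| = 16.0, K = (18.57, -18.04). ∠FKR = 65.8° gives KR at -177.1° from the x-axis; with |KR| = 22.0, R = (-3.405, -19.15). ∠KRJ = 139.4° gives RJ at 142.3° from the x-axis; with |RJ| = 27.8, J = (-25.40, -2.152). ∠RJC = 90.4° gives JC at 52.70° from the x-axis; with |JC| = 25.8, C = (-9.766, 18.37). Then |KC| = |C − K| = 46.14.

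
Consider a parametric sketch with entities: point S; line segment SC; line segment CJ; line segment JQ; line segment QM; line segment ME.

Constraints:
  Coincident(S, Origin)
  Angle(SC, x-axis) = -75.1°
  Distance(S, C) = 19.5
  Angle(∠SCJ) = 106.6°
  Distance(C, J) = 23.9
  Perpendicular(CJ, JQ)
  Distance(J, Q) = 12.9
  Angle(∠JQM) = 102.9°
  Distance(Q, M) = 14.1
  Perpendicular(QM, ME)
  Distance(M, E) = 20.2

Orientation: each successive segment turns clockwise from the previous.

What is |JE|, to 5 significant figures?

18.614

∠JQM = 102.9° gives QM at 44.400° from the x-axis; with |QM| = 14.1, M = (-12.030, -10.468). QM is perpendicular to ME, so ME runs at -45.600°; with |ME| = 20.2, E = (2.1030, -24.900). Then |JE| = |E − J| = 18.614.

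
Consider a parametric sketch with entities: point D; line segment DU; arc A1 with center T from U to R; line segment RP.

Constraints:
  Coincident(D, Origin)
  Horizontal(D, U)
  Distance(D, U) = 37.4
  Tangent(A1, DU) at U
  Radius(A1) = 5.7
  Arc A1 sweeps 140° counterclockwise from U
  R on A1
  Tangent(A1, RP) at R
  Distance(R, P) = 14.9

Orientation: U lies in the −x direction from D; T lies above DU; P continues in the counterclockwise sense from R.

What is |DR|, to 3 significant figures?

35.2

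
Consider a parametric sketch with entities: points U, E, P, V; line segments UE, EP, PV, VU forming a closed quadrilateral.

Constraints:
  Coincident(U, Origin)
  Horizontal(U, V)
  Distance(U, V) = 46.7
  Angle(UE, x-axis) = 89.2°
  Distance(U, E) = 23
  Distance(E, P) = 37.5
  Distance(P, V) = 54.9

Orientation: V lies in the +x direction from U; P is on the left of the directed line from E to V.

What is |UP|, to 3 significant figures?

56.8

U is at the origin; UV is horizontal with |UV| = 46.7 and V in +x, so V = (46.7, 0). UE runs at 89.2° with |UE| = 23.0, so E = (0.321, 23.0). P is determined by |EP| = 37.5 and |PV| = 54.9 together: it lies at the intersection of circle(E, 37.5) and circle(V, 54.9). With |EV| = 51.8, the foot of the radical line on EV is 10.4 from E and the perpendicular offset is √(37.5² − 10.4²) = 36.0. Taking the left-of-EV solution: P = (25.6, 50.7).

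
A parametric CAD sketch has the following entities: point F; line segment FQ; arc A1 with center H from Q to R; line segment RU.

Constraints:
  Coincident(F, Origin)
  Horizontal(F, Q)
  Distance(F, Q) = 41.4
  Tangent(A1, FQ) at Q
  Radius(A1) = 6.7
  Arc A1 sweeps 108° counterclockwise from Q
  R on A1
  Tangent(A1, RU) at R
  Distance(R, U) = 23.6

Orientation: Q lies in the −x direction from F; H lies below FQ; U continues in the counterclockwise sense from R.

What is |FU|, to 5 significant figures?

51.117

F is at the origin; FQ is horizontal with |FQ| = 41.4 and Q on the −x side, so Q = (-41.400, 0.0000). A1 meets FQ tangentially, so HQ is at right angles to FQ, so H = Q + (0, -6.7) = (-41.400, -6.7000). On A1, Q sits at bearing 90° from H; a 108° counterclockwise sweep puts R at bearing 198°, so R = H + 6.7·(cos 198°, sin 198°) = (-47.772, -8.7704). Tangency of A1 to RU means the radius HR is perpendicular to RU, so RU runs along (−sin 198°, cos 198°); with |RU| = 23.6, U = (-40.479, -31.215). Then |FU| = |U − F| = 51.117.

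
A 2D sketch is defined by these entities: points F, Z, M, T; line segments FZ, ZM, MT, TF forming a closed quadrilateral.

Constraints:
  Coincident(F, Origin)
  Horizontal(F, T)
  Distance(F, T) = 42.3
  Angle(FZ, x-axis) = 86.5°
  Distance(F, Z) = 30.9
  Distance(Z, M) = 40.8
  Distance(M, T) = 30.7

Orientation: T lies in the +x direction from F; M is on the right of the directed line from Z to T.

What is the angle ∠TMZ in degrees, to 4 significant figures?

89.48°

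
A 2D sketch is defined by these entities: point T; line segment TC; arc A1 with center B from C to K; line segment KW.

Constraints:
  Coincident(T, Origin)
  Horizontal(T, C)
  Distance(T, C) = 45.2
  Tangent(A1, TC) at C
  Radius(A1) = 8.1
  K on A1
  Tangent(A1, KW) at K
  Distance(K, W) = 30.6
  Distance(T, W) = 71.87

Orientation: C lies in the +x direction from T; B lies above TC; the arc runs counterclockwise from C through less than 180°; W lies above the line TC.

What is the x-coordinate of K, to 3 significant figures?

52.8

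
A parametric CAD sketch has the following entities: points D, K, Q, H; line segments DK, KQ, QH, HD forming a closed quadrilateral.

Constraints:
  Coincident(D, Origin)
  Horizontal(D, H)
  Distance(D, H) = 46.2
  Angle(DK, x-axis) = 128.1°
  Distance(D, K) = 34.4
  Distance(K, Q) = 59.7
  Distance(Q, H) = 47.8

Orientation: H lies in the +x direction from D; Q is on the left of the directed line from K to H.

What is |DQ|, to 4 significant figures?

58.35

Checks: |KQ| = 59.70 ✓; |QH| = 47.80 ✓.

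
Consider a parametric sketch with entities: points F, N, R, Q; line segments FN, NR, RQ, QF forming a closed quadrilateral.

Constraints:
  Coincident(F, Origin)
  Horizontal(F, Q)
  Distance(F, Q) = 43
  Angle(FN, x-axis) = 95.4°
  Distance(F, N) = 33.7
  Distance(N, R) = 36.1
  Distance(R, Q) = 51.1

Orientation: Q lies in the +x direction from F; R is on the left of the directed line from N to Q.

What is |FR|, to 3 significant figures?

57.3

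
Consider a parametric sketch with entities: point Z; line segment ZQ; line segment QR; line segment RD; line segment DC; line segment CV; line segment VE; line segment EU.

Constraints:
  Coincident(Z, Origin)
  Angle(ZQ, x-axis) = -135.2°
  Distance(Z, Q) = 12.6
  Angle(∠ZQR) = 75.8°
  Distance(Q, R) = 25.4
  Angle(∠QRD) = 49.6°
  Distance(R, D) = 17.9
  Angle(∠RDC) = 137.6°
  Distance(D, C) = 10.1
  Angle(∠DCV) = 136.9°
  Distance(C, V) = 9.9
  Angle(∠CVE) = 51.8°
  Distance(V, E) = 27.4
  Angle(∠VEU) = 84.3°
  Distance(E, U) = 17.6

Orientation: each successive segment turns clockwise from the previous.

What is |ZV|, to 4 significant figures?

7.969

∠RDC = 137.6° gives DC at -52.20° from the x-axis; with |DC| = 10.1, C = (1.959, 1.957). ∠DCV = 136.9° gives CV at -95.30° from the x-axis; with |CV| = 9.9, V = (1.044, -7.901). Then |ZV| = |V − Z| = 7.969.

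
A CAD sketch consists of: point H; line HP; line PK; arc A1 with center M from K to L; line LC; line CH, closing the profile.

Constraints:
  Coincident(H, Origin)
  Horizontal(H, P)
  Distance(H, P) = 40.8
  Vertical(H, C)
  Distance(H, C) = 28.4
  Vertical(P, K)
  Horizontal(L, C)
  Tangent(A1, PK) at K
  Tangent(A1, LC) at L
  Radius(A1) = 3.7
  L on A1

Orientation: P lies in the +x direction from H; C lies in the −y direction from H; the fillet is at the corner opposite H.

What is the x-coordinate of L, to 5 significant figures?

37.100

The virtual corner opposite H is at (40.800, -28.400). Since A1 is tangent to PK there, MK ⟂ PK and A1 meets LC tangentially, so ML is at right angles to LC, with radius 3.7, so the center M sits 3.7 in from both sides at M = (37.100, -24.700). That places the tangent points at K = (40.800, -24.700) on PK and L = (37.100, -28.400) on LC. So L.x = 37.100.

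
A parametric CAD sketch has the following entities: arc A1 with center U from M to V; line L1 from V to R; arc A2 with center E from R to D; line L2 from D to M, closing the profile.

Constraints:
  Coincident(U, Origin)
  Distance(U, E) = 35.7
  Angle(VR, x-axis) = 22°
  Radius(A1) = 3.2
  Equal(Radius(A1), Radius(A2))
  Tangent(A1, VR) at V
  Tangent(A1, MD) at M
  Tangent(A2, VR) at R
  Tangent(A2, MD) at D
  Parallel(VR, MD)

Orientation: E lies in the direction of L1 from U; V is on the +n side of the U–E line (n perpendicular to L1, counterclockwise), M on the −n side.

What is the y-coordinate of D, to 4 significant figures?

10.41

The slot axis is L1's direction at 22.0°, so u = (cos 22.0°, sin 22.0°) = (0.9272, 0.3746) and n = (−sin 22.0°, cos 22.0°) = (-0.3746, 0.9272). U is at the origin and E lies 35.7 along u from U, so E = 35.7·u = (33.10, 13.37). Tangency of A1 to both parallel lines with radius 3.2 puts V and M at U ± 3.2·n: V = (-1.199, 2.967), M = (1.199, -2.967). Equal radii place R and D the same way about E: R = E + 3.2·n = (31.90, 16.34), D = E − 3.2·n = (34.30, 10.41). So D.y = 10.41.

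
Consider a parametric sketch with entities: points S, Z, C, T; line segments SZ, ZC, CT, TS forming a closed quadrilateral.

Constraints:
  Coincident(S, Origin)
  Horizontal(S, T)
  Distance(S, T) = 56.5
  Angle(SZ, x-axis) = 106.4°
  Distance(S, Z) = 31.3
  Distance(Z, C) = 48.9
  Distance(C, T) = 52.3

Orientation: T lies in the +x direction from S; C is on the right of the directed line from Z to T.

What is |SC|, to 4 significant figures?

17.67

Checks: S = (0.00, 0.00) ✓; |ZC| = 48.90 ✓; |CT| = 52.30 ✓.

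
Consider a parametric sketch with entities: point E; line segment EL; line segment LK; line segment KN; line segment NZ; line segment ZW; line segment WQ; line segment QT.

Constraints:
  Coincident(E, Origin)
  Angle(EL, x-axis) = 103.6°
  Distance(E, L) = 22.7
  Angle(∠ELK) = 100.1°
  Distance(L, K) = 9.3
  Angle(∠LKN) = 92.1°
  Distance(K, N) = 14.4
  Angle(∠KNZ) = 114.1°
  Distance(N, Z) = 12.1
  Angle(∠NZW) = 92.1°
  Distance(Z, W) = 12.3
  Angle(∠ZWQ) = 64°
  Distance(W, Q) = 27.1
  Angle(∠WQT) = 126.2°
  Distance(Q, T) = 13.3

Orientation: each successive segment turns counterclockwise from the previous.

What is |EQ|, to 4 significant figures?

28.23

E is at the origin; EL runs at 103.6° with length 22.7, so L = (-5.338, 22.06). ∠ELK = 100.1° gives LK at -176.5° from the x-axis; with |LK| = 9.3, K = (-14.62, 21.50). ∠LKN = 92.1° gives KN at -88.60° from the x-axis; with |KN| = 14.4, N = (-14.27, 7.100). ∠KNZ = 114.1° gives NZ at -22.70° from the x-axis; with |NZ| = 12.1, Z = (-3.106, 2.431). ∠NZW = 92.1° gives ZW at 65.20° from the x-axis; with |ZW| = 12.3, W = (2.053, 13.60). ∠ZWQ = 64.0° gives WQ at -178.8° from the x-axis; with |WQ| = 27.1, Q = (-25.04, 13.03). Then |EQ| = |Q − E| = 28.23.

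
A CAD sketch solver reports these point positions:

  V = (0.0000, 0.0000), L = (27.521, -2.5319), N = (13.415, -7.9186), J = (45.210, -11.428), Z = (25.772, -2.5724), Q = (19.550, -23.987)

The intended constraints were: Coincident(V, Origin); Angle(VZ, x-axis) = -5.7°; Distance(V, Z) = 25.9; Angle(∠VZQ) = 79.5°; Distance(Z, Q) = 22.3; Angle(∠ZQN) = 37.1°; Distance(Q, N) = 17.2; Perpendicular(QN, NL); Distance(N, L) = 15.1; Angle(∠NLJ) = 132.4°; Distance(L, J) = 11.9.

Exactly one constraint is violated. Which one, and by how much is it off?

Distance(L, J) = 11.9 — off by 7.90.

V = (0.00, 0.00) ✓; VZ at -5.700° ✓; |VZ| = 25.90 ✓; ∠VZQ = 79.50° ✓; |ZQ| = 22.30 ✓; ∠ZQN = 37.10° ✓; |QN| = 17.20 ✓; ∠(QN, NL) = 90.00° ✓; |NL| = 15.10 ✓; ∠NLJ = 132.4° ✓; |LJ| = 19.80 ✗.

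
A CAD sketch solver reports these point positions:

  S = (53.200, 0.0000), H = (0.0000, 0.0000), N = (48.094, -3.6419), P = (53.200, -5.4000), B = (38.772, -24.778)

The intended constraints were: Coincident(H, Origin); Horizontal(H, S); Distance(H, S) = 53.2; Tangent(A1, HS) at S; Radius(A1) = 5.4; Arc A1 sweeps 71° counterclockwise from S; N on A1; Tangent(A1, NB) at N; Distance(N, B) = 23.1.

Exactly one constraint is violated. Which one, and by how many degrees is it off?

Tangent(A1, NB) at N — off by 4.80°.

H = (0.00, 0.00) ✓; H.y = 0.00, S.y = 0.00 ✓; |HS| = 53.20 ✓; ∠(PS, SH) = 90.00° ✓; |PS| = 5.400 ✓; bearing(P→N) − bearing(P→S) = 71.00° ✓; |PN| = 5.400 ✓; ∠(PN, NB) = 94.80° ✗; |NB| = 23.10 ✓.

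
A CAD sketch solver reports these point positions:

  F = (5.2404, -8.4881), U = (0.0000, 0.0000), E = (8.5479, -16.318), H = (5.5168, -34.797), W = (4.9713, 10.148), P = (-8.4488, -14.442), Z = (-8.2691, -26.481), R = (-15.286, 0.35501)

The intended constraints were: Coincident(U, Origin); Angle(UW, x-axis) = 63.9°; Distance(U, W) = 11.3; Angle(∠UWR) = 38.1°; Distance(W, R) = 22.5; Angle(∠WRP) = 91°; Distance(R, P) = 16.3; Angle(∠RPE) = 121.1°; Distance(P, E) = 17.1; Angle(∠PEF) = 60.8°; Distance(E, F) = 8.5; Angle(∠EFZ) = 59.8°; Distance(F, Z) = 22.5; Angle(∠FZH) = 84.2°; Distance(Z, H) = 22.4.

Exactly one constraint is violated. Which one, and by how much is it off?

Distance(Z, H) = 22.4 — off by 6.30.

U = (0.00, 0.00) ✓; UW at 63.90° ✓; |UW| = 11.30 ✓; ∠UWR = 38.10° ✓; |WR| = 22.50 ✓; ∠WRP = 91.00° ✓; |RP| = 16.30 ✓; ∠RPE = 121.1° ✓; |PE| = 17.10 ✓; ∠PEF = 60.80° ✓; |EF| = 8.500 ✓; ∠EFZ = 59.80° ✓; |FZ| = 22.50 ✓; ∠FZH = 84.20° ✓; |ZH| = 16.10 ✗.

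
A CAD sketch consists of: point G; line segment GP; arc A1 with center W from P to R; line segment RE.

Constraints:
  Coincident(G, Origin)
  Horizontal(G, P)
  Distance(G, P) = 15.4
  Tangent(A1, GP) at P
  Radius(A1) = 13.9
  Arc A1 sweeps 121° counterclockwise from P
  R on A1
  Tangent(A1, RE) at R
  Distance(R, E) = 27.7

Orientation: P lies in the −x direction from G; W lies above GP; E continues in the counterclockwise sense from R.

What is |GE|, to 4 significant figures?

48.19

G is at the origin; G and P share the same y with |GP| = 15.4 and P on the −x side, so P = (-15.40, 0.000). The tangent condition forces WP to be normal to GP, so W = P + (0, 13.9) = (-15.40, 13.90). On A1, P sits at bearing -90° from W; a 121° counterclockwise sweep puts R at bearing 31°, so R = W + 13.9·(cos 31°, sin 31°) = (-3.485, 21.06). The tangent condition forces WR to be normal to RE, so RE runs along (−sin 31°, cos 31°); with |RE| = 27.7, E = (-17.75, 44.80). Then |GE| = |E − G| = 48.19.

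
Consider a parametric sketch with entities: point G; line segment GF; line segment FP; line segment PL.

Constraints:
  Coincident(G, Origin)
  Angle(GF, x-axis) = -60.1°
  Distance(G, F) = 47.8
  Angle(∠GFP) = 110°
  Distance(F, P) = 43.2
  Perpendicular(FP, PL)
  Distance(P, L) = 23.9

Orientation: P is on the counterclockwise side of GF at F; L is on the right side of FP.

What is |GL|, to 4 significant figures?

91.00

∠GFP = 110.0°, so FP runs at -60.1° + (180° − 110.0°) = 9.900° from the x-axis; with |FP| = 43.2, P = F + 43.2·(cos 9.900°, sin 9.900°) = (66.38, -34.01). FP is perpendicular to PL; with |PL| = 23.9 on the right of FP, L = P + 23.9·(0.1719, -0.9851) = (70.49, -57.55). Then |GL| = |L − G| = 91.00.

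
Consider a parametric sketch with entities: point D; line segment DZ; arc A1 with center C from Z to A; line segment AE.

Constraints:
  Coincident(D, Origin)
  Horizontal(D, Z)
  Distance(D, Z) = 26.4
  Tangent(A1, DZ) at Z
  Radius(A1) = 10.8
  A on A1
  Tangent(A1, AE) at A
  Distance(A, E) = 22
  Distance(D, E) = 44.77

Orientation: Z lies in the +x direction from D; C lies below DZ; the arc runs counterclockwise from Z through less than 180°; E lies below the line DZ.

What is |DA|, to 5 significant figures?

23.312

Checks: ∠(CZ, ZD) = 90.00° ✓; |CZ| = 10.80 ✓; |CA| = 10.80 ✓; ∠(CA, AE) = 90.00° ✓; |AE| = 22.00 ✓; |DE| = 44.77 ✓.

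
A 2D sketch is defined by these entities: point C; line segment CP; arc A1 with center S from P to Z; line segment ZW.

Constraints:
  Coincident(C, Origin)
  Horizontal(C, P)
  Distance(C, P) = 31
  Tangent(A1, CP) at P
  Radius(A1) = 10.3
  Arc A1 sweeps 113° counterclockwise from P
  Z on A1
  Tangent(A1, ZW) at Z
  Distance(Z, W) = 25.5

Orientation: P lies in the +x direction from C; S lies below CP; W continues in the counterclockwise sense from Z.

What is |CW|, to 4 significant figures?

49.19

On A1, P sits at bearing 90° from S; a 113° counterclockwise sweep puts Z at bearing 203°, so Z = S + 10.3·(cos 203°, sin 203°) = (21.52, -14.32). A1 meets ZW tangentially, so SZ is at right angles to ZW, so ZW runs along (−sin 203°, cos 203°); with |ZW| = 25.5, W = (31.48, -37.80). Then |CW| = |W − C| = 49.19.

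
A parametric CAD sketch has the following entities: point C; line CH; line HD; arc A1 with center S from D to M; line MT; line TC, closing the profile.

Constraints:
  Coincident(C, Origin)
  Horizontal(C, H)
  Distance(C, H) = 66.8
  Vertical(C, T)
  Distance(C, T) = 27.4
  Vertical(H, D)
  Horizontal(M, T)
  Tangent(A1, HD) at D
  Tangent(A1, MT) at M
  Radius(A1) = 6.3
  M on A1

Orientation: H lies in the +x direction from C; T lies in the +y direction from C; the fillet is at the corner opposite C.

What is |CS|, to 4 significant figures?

64.07

C is at the origin; C and H share the same y with |CH| = 66.8 and H on the +x side, so H = (66.80, 0.000). CT is vertical with |CT| = 27.4 and T on the +y side, so T = (0.000, 27.40). The virtual corner opposite C is at (66.80, 27.40). Since A1 is tangent to HD there, SD ⟂ HD and since A1 is tangent to MT there, SM ⟂ MT, with radius 6.3, so the center S sits 6.3 in from both sides at S = (60.50, 21.10). Then |CS| = |S − C| = 64.07.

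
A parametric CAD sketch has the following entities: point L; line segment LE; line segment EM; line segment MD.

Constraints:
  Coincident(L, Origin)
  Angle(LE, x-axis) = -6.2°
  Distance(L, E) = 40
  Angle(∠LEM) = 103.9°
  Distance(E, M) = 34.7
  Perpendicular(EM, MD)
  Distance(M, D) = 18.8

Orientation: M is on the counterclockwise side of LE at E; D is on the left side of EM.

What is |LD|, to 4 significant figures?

48.63

∠LEM = 103.9°, so EM runs at -6.2° + (180° − 103.9°) = 69.90° from the x-axis; with |EM| = 34.7, M = E + 34.7·(cos 69.90°, sin 69.90°) = (51.69, 28.27). EM is perpendicular to MD; with |MD| = 18.8 on the left of EM, D = M + 18.8·(-0.9391, 0.3437) = (34.04, 34.73). Then |LD| = |D − L| = 48.63.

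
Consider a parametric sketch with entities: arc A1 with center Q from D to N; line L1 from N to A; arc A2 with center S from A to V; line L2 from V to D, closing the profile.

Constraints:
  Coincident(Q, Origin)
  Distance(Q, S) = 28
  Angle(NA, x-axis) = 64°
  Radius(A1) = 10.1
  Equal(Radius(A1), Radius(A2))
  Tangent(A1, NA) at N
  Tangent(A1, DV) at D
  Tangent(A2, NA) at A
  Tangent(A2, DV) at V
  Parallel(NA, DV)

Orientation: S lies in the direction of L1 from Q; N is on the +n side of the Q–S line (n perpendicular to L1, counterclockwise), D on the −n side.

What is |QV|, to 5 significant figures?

29.766

Tangency of A1 to both parallel lines with radius 10.1 puts N and D at Q ± 10.1·n: N = (-9.0778, 4.4275), D = (9.0778, -4.4275). Equal radii place A and V the same way about S: A = S + 10.1·n = (3.1966, 29.594), V = S − 10.1·n = (21.352, 20.739). Then |QV| = |V − Q| = 29.766.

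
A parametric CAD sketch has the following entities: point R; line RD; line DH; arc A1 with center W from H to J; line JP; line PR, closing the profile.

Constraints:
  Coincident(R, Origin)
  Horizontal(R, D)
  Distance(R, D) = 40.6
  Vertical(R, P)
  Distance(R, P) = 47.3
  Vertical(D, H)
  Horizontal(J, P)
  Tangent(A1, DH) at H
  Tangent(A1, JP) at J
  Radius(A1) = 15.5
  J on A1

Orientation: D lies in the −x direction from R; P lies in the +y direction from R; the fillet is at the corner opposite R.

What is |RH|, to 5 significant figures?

51.571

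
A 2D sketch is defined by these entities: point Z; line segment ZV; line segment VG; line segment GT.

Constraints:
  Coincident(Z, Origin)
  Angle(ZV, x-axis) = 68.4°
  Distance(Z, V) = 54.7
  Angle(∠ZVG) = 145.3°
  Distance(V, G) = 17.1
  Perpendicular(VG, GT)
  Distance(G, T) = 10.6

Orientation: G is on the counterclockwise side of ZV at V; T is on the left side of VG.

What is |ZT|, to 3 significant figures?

65.4

∠ZVG = 145.3°, so VG runs at 68.4° + (180° − 145.3°) = 103° from the x-axis; with |VG| = 17.1, G = V + 17.1·(cos 103°, sin 103°) = (16.3, 67.5). VG ⟂ GT; with |GT| = 10.6 on the left of VG, T = G + 10.6·(-0.974, -0.227) = (5.94, 65.1). Then |ZT| = |T − Z| = 65.4.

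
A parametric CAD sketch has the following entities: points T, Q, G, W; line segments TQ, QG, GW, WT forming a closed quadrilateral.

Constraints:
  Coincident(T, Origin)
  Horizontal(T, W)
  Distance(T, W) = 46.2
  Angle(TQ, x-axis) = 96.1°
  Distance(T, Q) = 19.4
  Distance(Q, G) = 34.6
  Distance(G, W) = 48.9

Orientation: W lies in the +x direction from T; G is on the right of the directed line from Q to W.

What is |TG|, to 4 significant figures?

15.26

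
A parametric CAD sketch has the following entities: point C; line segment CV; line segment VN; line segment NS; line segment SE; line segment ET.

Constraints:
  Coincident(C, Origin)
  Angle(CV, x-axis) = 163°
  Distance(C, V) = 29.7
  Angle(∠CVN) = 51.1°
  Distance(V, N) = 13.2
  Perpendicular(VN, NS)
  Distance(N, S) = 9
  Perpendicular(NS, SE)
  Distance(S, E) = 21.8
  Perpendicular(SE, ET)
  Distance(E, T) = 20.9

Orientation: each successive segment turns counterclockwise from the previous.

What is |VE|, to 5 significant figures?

12.448

C is at the origin; CV runs at 163.0° with length 29.7, so V = (-28.402, 8.6834). ∠CVN = 51.1° gives VN at -68.100° from the x-axis; with |VN| = 13.2, N = (-23.479, -3.5640). VN ⟂ NS, so NS runs at 21.900°; with |NS| = 9.0, S = (-15.128, -0.20711). NS ⟂ SE, so SE runs at 111.90°; with |SE| = 21.8, E = (-23.259, 20.020). Then |VE| = |E − V| = 12.448.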